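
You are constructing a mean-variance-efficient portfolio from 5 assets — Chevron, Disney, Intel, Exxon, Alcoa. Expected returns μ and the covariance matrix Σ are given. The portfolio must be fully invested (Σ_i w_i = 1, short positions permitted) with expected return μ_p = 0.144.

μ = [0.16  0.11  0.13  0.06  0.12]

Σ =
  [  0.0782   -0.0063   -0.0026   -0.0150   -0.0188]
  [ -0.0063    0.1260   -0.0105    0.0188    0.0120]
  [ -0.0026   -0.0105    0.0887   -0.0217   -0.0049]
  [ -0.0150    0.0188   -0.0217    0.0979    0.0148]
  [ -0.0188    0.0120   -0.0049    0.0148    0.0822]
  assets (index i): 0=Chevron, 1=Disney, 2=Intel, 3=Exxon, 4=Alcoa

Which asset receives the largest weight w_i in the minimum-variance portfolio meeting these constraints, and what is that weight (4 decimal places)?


x=Σ⁻¹μ = [2.8420  0.8444  2.0097  1.0415  1.9188]
y=Σ⁻¹𝟙 = [19.9260  6.9577  16.7707  13.4903  14.2778]
a=μᵀx=1.101616  b=𝟙ᵀx=8.656466  c=𝟙ᵀy=71.422595  D=ac−b²=3.745850
λ₁=(c·0.144−b)/D = (71.422595·0.144−8.656466)/3.745850 = 0.434718
λ₂=(a−b·0.144)/D = (1.101616−8.656466·0.144)/3.745850 = -0.038687
w* = 0.434718·x + -0.038687·y:
  w_0 = 0.434718·2.8420 + -0.038687·19.9260 = 0.4646  (Chevron)
  w_1 = 0.434718·0.8444 + -0.038687·6.9577 = 0.0979  (Disney)
  w_2 = 0.434718·2.0097 + -0.038687·16.7707 = 0.2248  (Intel)
  w_3 = 0.434718·1.0415 + -0.038687·13.4903 = -0.0691  (Exxon)
  w_4 = 0.434718·1.9188 + -0.038687·14.2778 = 0.2818  (Alcoa)
Σw_i=1.0000  μᵀw=0.1440
σ²=wᵀΣw=λ₁·μ_p+λ₂ = 0.434718·0.144 + -0.038687 = 0.023912 ≈ 0.0239

Chevron (0.4646)


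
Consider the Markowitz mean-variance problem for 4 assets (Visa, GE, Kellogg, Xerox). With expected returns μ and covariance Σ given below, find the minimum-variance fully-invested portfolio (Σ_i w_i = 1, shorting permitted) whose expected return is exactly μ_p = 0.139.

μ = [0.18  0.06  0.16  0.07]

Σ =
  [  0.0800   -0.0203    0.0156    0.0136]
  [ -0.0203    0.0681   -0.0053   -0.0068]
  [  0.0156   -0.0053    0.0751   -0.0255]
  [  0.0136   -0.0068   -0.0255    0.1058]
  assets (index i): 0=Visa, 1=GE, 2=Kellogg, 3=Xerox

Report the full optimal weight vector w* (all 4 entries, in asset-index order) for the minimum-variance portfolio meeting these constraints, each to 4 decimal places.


u=Σ⁻¹μ = [2.1040  1.7796  2.1681  1.0281]
v=Σ⁻¹𝟙 = [12.3061  20.9788  16.7398  13.2529]
a=μᵀu=0.904370  b=𝟙ᵀu=7.079903  c=𝟙ᵀv=63.277632  D=ac−b²=7.101394
λ₁=(c·0.139−b)/D = (63.277632·0.139−7.079903)/7.101394 = 0.241599
λ₂=(a−b·0.139)/D = (0.904370−7.079903·0.139)/7.101394 = -0.011228
w* = 0.241599·u + -0.011228·v:
  w_0 = 0.241599·2.1040 + -0.011228·12.3061 = 0.3702  (Visa)
  w_1 = 0.241599·1.7796 + -0.011228·20.9788 = 0.1944  (GE)
  w_2 = 0.241599·2.1681 + -0.011228·16.7398 = 0.3359  (Kellogg)
  w_3 = 0.241599·1.0281 + -0.011228·13.2529 = 0.0996  (Xerox)
Σw_i=1.0000  μᵀw=0.1390
σ²=wᵀΣw=λ₁·μ_p+λ₂ = 0.241599·0.139 + -0.011228 = 0.022354 ≈ 0.0224

0.3702  0.1944  0.3359  0.0996


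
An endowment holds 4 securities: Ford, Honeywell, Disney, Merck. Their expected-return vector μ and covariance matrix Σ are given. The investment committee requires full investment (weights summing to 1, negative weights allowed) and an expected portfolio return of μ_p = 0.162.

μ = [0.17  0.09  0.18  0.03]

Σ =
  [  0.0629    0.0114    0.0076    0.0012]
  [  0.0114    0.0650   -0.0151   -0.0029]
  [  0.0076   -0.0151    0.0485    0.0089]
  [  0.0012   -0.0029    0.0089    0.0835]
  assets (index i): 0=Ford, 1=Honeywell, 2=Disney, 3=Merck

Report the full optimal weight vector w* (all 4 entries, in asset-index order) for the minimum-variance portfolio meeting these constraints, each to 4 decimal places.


u=Σ⁻¹μ = [1.8517  1.9992  4.0490  -0.0295]
v=Σ⁻¹𝟙 = [9.3155  19.6421  23.4343  10.0266]
a=μᵀu=1.222650  b=𝟙ᵀu=7.870395  c=𝟙ᵀv=62.418475  D=ac−b²=14.372863
λ₁=(c·0.162−b)/D = (62.418475·0.162−7.870395)/14.372863 = 0.155947
λ₂=(a−b·0.162)/D = (1.222650−7.870395·0.162)/14.372863 = -0.003643
w* = 0.155947·u + -0.003643·v:
  w_0 = 0.155947·1.8517 + -0.003643·9.3155 = 0.2548  (Ford)
  w_1 = 0.155947·1.9992 + -0.003643·19.6421 = 0.2402  (Honeywell)
  w_2 = 0.155947·4.0490 + -0.003643·23.4343 = 0.5461  (Disney)
  w_3 = 0.155947·-0.0295 + -0.003643·10.0266 = -0.0411  (Merck)
Σw_i=1.0000  μᵀw=0.1620
σ²=wᵀΣw=λ₁·μ_p+λ₂ = 0.155947·0.162 + -0.003643 = 0.021621 ≈ 0.0216

0.2548  0.2402  0.5461  -0.0411


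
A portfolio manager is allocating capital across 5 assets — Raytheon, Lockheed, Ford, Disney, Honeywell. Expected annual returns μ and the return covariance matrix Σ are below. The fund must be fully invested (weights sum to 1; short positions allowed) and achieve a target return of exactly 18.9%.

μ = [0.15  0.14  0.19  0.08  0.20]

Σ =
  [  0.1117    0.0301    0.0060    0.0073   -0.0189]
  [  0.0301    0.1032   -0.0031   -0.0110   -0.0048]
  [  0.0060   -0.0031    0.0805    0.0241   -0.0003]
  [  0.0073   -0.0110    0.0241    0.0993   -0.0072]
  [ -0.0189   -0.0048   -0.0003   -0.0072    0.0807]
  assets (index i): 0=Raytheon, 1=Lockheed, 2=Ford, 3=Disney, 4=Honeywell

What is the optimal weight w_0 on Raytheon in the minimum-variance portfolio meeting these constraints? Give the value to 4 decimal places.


u=Σ⁻¹μ = [1.3591  1.2174  2.1584  0.5288  2.9242]
v=Σ⁻¹𝟙 = [7.9591  9.3804  9.4437  9.3698  15.6846]
a=μᵀu=1.411551  b=𝟙ᵀu=8.187929  c=𝟙ᵀv=51.837596  D=ac−b²=6.129220
λ₁=(c·0.189−b)/D = (51.837596·0.189−8.187929)/6.129220 = 0.262575
λ₂=(a−b·0.189)/D = (1.411551−8.187929·0.189)/6.129220 = -0.022184
w* = 0.262575·u + -0.022184·v:
  w_0 = 0.262575·1.3591 + -0.022184·7.9591 = 0.1803  (Raytheon)
  w_1 = 0.262575·1.2174 + -0.022184·9.3804 = 0.1116  (Lockheed)
  w_2 = 0.262575·2.1584 + -0.022184·9.4437 = 0.3573  (Ford)
  w_3 = 0.262575·0.5288 + -0.022184·9.3698 = -0.0690  (Disney)
  w_4 = 0.262575·2.9242 + -0.022184·15.6846 = 0.4199  (Honeywell)
Σw_i=1.0000  μᵀw=0.1890
σ²=wᵀΣw=λ₁·μ_p+λ₂ = 0.262575·0.189 + -0.022184 = 0.027443 ≈ 0.0274

0.1803


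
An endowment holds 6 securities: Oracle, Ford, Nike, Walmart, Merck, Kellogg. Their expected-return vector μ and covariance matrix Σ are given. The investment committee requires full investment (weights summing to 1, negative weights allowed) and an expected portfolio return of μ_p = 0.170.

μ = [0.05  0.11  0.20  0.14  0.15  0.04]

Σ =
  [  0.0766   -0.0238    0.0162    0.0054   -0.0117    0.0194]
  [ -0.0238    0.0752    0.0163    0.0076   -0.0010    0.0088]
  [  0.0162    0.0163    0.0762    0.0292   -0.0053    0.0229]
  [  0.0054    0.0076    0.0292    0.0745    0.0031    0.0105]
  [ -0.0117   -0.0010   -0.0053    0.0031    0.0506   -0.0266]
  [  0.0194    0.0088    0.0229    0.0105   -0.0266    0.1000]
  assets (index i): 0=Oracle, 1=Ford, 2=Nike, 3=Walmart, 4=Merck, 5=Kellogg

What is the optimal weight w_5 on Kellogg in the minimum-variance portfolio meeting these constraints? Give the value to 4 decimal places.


u=Σ⁻¹μ = [1.0053  1.2701  1.9719  0.6736  3.6757  0.5486]
v=Σ⁻¹𝟙 = [19.4334  17.5217  1.2024  6.8202  30.5220  11.8154]
a=μᵀu=1.251961  b=𝟙ᵀu=9.145265  c=𝟙ᵀv=87.314976  D=ac−b²=25.679071
λ₁=(c·0.170−b)/D = (87.314976·0.170−9.145265)/25.679071 = 0.221904
λ₂=(a−b·0.170)/D = (1.251961−9.145265·0.170)/25.679071 = -0.011789
w* = 0.221904·u + -0.011789·v:
  w_0 = 0.221904·1.0053 + -0.011789·19.4334 = -0.0060  (Oracle)
  w_1 = 0.221904·1.2701 + -0.011789·17.5217 = 0.0753  (Ford)
  w_2 = 0.221904·1.9719 + -0.011789·1.2024 = 0.4234  (Nike)
  w_3 = 0.221904·0.6736 + -0.011789·6.8202 = 0.0691  (Walmart)
  w_4 = 0.221904·3.6757 + -0.011789·30.5220 = 0.4558  (Merck)
  w_5 = 0.221904·0.5486 + -0.011789·11.8154 = -0.0176  (Kellogg)
Σw_i=1.0000  μᵀw=0.1700
σ²=wᵀΣw=λ₁·μ_p+λ₂ = 0.221904·0.170 + -0.011789 = 0.025934 ≈ 0.0259

-0.0176


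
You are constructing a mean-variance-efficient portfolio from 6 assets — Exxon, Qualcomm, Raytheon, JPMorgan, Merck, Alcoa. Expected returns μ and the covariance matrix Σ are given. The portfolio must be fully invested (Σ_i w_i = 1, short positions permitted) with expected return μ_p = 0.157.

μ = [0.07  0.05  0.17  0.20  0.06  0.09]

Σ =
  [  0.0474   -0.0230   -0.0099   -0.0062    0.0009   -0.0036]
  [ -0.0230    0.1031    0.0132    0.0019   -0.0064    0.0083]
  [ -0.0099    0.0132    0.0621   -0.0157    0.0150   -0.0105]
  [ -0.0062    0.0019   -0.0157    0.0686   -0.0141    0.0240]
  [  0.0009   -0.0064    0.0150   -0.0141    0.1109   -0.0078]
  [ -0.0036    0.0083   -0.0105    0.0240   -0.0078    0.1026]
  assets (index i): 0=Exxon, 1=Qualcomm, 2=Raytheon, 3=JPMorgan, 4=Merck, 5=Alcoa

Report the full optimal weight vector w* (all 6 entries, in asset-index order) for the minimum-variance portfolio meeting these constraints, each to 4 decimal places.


p=Σ⁻¹μ = [3.1761  0.5922  4.0928  4.0786  0.5458  0.4470]
q=Σ⁻¹𝟙 = [36.2439  14.3598  23.3778  22.0703  9.7463  7.8274]
a=μᵀp=1.836422  b=𝟙ᵀp=12.932600  c=𝟙ᵀq=113.625504  D=ac−b²=41.412297
λ₁=(c·0.157−b)/D = (113.625504·0.157−12.932600)/41.412297 = 0.118482
λ₂=(a−b·0.157)/D = (1.836422−12.932600·0.157)/41.412297 = -0.004684
w* = 0.118482·p + -0.004684·q:
  w_0 = 0.118482·3.1761 + -0.004684·36.2439 = 0.2065  (Exxon)
  w_1 = 0.118482·0.5922 + -0.004684·14.3598 = 0.0029  (Qualcomm)
  w_2 = 0.118482·4.0928 + -0.004684·23.3778 = 0.3754  (Raytheon)
  w_3 = 0.118482·4.0786 + -0.004684·22.0703 = 0.3799  (JPMorgan)
  w_4 = 0.118482·0.5458 + -0.004684·9.7463 = 0.0190  (Merck)
  w_5 = 0.118482·0.4470 + -0.004684·7.8274 = 0.0163  (Alcoa)
Σw_i=1.0000  μᵀw=0.1570
σ²=wᵀΣw=λ₁·μ_p+λ₂ = 0.118482·0.157 + -0.004684 = 0.013917 ≈ 0.0139

0.2065  0.0029  0.3754  0.3799  0.0190  0.0163


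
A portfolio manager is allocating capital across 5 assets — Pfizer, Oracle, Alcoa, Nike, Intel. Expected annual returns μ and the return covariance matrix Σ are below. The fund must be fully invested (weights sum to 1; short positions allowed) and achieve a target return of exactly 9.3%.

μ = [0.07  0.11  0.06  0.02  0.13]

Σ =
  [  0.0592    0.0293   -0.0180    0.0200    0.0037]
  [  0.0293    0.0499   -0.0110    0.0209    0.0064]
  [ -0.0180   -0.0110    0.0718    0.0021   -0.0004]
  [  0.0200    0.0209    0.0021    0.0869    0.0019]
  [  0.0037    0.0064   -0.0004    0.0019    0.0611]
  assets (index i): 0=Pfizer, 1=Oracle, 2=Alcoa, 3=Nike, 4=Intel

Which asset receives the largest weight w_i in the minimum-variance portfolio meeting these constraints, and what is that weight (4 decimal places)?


Alcoa (0.2797)

p=Σ⁻¹μ = [0.5870  2.1143  1.3315  -0.4870  1.8945]
q=Σ⁻¹𝟙 = [14.3347  12.1772  19.3343  4.5017  14.2096]
a=μᵀp=0.590097  b=𝟙ᵀp=5.440267  c=𝟙ᵀq=64.557607  D=ac−b²=8.498746
λ₁=(c·0.093−b)/D = (64.557607·0.093−5.440267)/8.498746 = 0.066315
λ₂=(a−b·0.093)/D = (0.590097−5.440267·0.093)/8.498746 = 0.009902
w* = 0.066315·p + 0.009902·q:
  w_0 = 0.066315·0.5870 + 0.009902·14.3347 = 0.1809  (Pfizer)
  w_1 = 0.066315·2.1143 + 0.009902·12.1772 = 0.2608  (Oracle)
  w_2 = 0.066315·1.3315 + 0.009902·19.3343 = 0.2797  (Alcoa)
  w_3 = 0.066315·-0.4870 + 0.009902·4.5017 = 0.0123  (Nike)
  w_4 = 0.066315·1.8945 + 0.009902·14.2096 = 0.2663  (Intel)
Σw_i=1.0000  μᵀw=0.0930
σ²=wᵀΣw=λ₁·μ_p+λ₂ = 0.066315·0.093 + 0.009902 = 0.016069 ≈ 0.0161


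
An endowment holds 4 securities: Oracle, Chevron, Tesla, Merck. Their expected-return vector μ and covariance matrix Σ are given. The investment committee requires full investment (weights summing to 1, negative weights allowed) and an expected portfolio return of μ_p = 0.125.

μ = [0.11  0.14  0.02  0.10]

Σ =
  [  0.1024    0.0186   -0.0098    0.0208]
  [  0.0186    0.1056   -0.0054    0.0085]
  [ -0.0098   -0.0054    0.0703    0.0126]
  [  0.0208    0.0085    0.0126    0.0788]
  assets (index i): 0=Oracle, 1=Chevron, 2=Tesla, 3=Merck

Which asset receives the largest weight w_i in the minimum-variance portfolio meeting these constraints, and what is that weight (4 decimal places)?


x=Σ⁻¹μ = [0.7116  1.1431  0.3087  0.9086]
y=Σ⁻¹𝟙 = [8.2027  8.1891  14.6901  7.2929]
a=μᵀx=0.335333  b=𝟙ᵀx=3.071860  c=𝟙ᵀy=38.374806  D=ac−b²=3.431997
λ₁=(c·0.125−b)/D = (38.374806·0.125−3.071860)/3.431997 = 0.502620
λ₂=(a−b·0.125)/D = (0.335333−3.071860·0.125)/3.431997 = -0.014175
w* = 0.502620·x + -0.014175·y:
  w_0 = 0.502620·0.7116 + -0.014175·8.2027 = 0.2414  (Oracle)
  w_1 = 0.502620·1.1431 + -0.014175·8.1891 = 0.4584  (Chevron)
  w_2 = 0.502620·0.3087 + -0.014175·14.6901 = -0.0531  (Tesla)
  w_3 = 0.502620·0.9086 + -0.014175·7.2929 = 0.3533  (Merck)
Σw_i=1.0000  μᵀw=0.1250
σ²=wᵀΣw=λ₁·μ_p+λ₂ = 0.502620·0.125 + -0.014175 = 0.048652 ≈ 0.0487

Chevron (0.4584)


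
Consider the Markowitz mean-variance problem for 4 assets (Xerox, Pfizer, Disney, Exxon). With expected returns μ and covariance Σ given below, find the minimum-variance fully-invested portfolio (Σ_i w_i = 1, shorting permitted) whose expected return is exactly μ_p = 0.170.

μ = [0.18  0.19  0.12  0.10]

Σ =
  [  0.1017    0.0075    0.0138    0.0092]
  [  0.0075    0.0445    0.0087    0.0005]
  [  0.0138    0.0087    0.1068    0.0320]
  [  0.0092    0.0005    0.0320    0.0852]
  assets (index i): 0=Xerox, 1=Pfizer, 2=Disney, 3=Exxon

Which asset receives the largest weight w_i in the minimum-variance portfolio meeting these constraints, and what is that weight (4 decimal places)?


x=Σ⁻¹μ = [1.3496  3.9607  0.3668  0.8670]
y=Σ⁻¹𝟙 = [6.9375  20.4159  3.9972  9.3668]
a=μᵀx=1.126186  b=𝟙ᵀx=6.544132  c=𝟙ᵀy=40.717524  D=ac−b²=3.029847
λ₁=(c·0.170−b)/D = (40.717524·0.170−6.544132)/3.029847 = 0.124708
λ₂=(a−b·0.170)/D = (1.126186−6.544132·0.170)/3.029847 = 0.004516
w* = 0.124708·x + 0.004516·y:
  w_0 = 0.124708·1.3496 + 0.004516·6.9375 = 0.1996  (Xerox)
  w_1 = 0.124708·3.9607 + 0.004516·20.4159 = 0.5861  (Pfizer)
  w_2 = 0.124708·0.3668 + 0.004516·3.9972 = 0.0638  (Disney)
  w_3 = 0.124708·0.8670 + 0.004516·9.3668 = 0.1504  (Exxon)
Σw_i=1.0000  μᵀw=0.1700
σ²=wᵀΣw=λ₁·μ_p+λ₂ = 0.124708·0.170 + 0.004516 = 0.025717 ≈ 0.0257

Pfizer (0.5861)


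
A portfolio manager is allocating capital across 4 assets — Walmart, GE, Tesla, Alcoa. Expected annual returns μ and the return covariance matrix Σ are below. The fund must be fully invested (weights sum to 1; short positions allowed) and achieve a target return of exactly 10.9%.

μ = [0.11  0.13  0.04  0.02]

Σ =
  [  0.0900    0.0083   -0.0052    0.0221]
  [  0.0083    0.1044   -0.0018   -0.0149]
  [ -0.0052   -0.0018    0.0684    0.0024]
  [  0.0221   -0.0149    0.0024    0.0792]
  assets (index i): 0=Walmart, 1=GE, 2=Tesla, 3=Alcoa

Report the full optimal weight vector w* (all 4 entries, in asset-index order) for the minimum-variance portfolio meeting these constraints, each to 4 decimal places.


u=Σ⁻¹μ = [1.1176  1.1888  0.6960  0.1432]
v=Σ⁻¹𝟙 = [8.0358  10.9096  15.0976  11.9789]
a=μᵀu=0.308189  b=𝟙ᵀu=3.145671  c=𝟙ᵀv=46.021896  D=ac−b²=4.288180
λ₁=(c·0.109−b)/D = (46.021896·0.109−3.145671)/4.288180 = 0.436249
λ₂=(a−b·0.109)/D = (0.308189−3.145671·0.109)/4.288180 = -0.008090
w* = 0.436249·u + -0.008090·v:
  w_0 = 0.436249·1.1176 + -0.008090·8.0358 = 0.4226  (Walmart)
  w_1 = 0.436249·1.1888 + -0.008090·10.9096 = 0.4304  (GE)
  w_2 = 0.436249·0.6960 + -0.008090·15.0976 = 0.1815  (Tesla)
  w_3 = 0.436249·0.1432 + -0.008090·11.9789 = -0.0344  (Alcoa)
Σw_i=1.0000  μᵀw=0.1090
σ²=wᵀΣw=λ₁·μ_p+λ₂ = 0.436249·0.109 + -0.008090 = 0.039462 ≈ 0.0395

0.4226  0.4304  0.1815  -0.0344


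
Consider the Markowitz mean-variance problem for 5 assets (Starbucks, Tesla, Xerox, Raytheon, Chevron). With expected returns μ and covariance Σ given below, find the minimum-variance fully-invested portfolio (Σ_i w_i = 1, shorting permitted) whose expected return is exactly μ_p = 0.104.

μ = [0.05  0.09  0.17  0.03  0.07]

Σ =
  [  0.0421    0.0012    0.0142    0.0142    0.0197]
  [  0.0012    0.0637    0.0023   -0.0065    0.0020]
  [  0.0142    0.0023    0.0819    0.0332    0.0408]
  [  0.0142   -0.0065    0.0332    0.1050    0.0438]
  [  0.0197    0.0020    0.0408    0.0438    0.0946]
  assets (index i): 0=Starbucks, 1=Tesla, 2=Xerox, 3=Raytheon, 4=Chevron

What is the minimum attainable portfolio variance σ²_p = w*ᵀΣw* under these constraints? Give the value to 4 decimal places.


g=Σ⁻¹μ = [0.6236  1.2971  2.1605  -0.3170  -0.2023]
h=Σ⁻¹𝟙 = [18.9254  15.6762  5.5603  5.6388  1.2894]
a=μᵀg=0.491525  b=𝟙ᵀg=3.561800  c=𝟙ᵀh=47.090136  D=ac−b²=10.459572
λ₁=(c·0.104−b)/D = (47.090136·0.104−3.561800)/10.459572 = 0.127689
λ₂=(a−b·0.104)/D = (0.491525−3.561800·0.104)/10.459572 = 0.011578
w* = 0.127689·g + 0.011578·h:
  w_0 = 0.127689·0.6236 + 0.011578·18.9254 = 0.2987  (Starbucks)
  w_1 = 0.127689·1.2971 + 0.011578·15.6762 = 0.3471  (Tesla)
  w_2 = 0.127689·2.1605 + 0.011578·5.5603 = 0.3402  (Xerox)
  w_3 = 0.127689·-0.3170 + 0.011578·5.6388 = 0.0248  (Raytheon)
  w_4 = 0.127689·-0.2023 + 0.011578·1.2894 = -0.0109  (Chevron)
Σw_i=1.0000  μᵀw=0.1040
σ²=wᵀΣw=λ₁·μ_p+λ₂ = 0.127689·0.104 + 0.011578 = 0.024857 ≈ 0.0249

0.0249


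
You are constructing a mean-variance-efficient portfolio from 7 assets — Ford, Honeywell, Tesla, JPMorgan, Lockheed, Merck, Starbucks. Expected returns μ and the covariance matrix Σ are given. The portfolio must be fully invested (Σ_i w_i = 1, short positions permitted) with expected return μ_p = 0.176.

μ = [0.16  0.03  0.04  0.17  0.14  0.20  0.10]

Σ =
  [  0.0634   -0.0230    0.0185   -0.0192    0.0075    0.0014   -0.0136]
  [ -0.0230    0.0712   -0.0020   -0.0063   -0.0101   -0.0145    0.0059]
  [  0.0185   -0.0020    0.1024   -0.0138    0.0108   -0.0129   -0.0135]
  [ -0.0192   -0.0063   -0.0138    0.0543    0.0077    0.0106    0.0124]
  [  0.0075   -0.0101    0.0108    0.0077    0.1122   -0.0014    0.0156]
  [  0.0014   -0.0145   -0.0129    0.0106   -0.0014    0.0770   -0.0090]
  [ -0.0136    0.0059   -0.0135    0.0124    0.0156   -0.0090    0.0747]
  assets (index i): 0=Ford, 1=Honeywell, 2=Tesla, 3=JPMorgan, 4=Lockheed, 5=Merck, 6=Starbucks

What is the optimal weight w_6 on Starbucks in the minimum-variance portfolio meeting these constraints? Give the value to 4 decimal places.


p=Σ⁻¹μ = [4.9402  2.9438  0.6383  4.3885  0.6329  2.7625  1.5931]
q=Σ⁻¹𝟙 = [35.1746  31.3470  11.9578  29.7879  4.2126  18.0800  15.8299]
a=μᵀp=2.450740  b=𝟙ᵀp=17.899327  c=𝟙ᵀq=146.389579  D=ac−b²=38.376900
λ₁=(c·0.176−b)/D = (146.389579·0.176−17.899327)/38.376900 = 0.204947
λ₂=(a−b·0.176)/D = (2.450740−17.899327·0.176)/38.376900 = -0.018228
w* = 0.204947·p + -0.018228·q:
  w_0 = 0.204947·4.9402 + -0.018228·35.1746 = 0.3713  (Ford)
  w_1 = 0.204947·2.9438 + -0.018228·31.3470 = 0.0319  (Honeywell)
  w_2 = 0.204947·0.6383 + -0.018228·11.9578 = -0.0871  (Tesla)
  w_3 = 0.204947·4.3885 + -0.018228·29.7879 = 0.3564  (JPMorgan)
  w_4 = 0.204947·0.6329 + -0.018228·4.2126 = 0.0529  (Lockheed)
  w_5 = 0.204947·2.7625 + -0.018228·18.0800 = 0.2366  (Merck)
  w_6 = 0.204947·1.5931 + -0.018228·15.8299 = 0.0380  (Starbucks)
Σw_i=1.0000  μᵀw=0.1760
σ²=wᵀΣw=λ₁·μ_p+λ₂ = 0.204947·0.176 + -0.018228 = 0.017843 ≈ 0.0178

0.0380


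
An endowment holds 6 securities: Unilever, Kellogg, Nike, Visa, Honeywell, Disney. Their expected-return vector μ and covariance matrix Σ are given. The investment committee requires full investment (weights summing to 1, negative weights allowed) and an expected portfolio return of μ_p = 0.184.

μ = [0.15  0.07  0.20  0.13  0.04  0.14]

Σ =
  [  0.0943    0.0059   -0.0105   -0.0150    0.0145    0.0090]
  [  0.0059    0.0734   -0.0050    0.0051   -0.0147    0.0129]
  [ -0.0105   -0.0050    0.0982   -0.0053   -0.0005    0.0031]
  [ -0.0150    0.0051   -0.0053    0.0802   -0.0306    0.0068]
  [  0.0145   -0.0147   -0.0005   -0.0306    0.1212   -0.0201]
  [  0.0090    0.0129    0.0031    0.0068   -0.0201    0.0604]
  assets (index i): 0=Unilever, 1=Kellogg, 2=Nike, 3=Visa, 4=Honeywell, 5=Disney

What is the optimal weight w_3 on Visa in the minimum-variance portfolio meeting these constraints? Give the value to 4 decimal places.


0.2415

p=Σ⁻¹μ = [1.8295  0.6946  2.3400  2.3364  1.1071  1.8822]
q=Σ⁻¹𝟙 = [10.4083  12.9088  12.6087  19.2561  15.9285  14.7340]
a=μᵀp=1.402571  b=𝟙ᵀp=10.189799  c=𝟙ᵀq=85.844440  D=ac−b²=16.570882
λ₁=(c·0.184−b)/D = (85.844440·0.184−10.189799)/16.570882 = 0.338279
λ₂=(a−b·0.184)/D = (1.402571−10.189799·0.184)/16.570882 = -0.028505
w* = 0.338279·p + -0.028505·q:
  w_0 = 0.338279·1.8295 + -0.028505·10.4083 = 0.3222  (Unilever)
  w_1 = 0.338279·0.6946 + -0.028505·12.9088 = -0.1330  (Kellogg)
  w_2 = 0.338279·2.3400 + -0.028505·12.6087 = 0.4322  (Nike)
  w_3 = 0.338279·2.3364 + -0.028505·19.2561 = 0.2415  (Visa)
  w_4 = 0.338279·1.1071 + -0.028505·15.9285 = -0.0795  (Honeywell)
  w_5 = 0.338279·1.8822 + -0.028505·14.7340 = 0.2167  (Disney)
Σw_i=1.0000  μᵀw=0.1840
σ²=wᵀΣw=λ₁·μ_p+λ₂ = 0.338279·0.184 + -0.028505 = 0.033738 ≈ 0.0337


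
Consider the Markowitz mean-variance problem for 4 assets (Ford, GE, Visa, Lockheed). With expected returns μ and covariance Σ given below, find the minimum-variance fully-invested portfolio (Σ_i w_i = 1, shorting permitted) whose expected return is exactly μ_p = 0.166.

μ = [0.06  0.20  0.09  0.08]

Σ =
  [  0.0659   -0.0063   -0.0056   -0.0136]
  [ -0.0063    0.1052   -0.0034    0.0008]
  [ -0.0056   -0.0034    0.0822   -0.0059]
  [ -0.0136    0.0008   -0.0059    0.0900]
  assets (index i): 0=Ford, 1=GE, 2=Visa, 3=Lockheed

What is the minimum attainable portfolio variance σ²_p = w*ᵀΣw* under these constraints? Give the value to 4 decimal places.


x=Σ⁻¹μ = [1.4636  2.0239  1.3631  1.1814]
y=Σ⁻¹𝟙 = [20.6426  11.1155  15.1170  15.1226]
a=μᵀx=0.709782  b=𝟙ᵀx=6.031993  c=𝟙ᵀy=61.997738  D=ac−b²=7.619927
λ₁=(c·0.166−b)/D = (61.997738·0.166−6.031993)/7.619927 = 0.559012
λ₂=(a−b·0.166)/D = (0.709782−6.031993·0.166)/7.619927 = -0.038259
w* = 0.559012·x + -0.038259·y:
  w_0 = 0.559012·1.4636 + -0.038259·20.6426 = 0.0284  (Ford)
  w_1 = 0.559012·2.0239 + -0.038259·11.1155 = 0.7061  (GE)
  w_2 = 0.559012·1.3631 + -0.038259·15.1170 = 0.1836  (Visa)
  w_3 = 0.559012·1.1814 + -0.038259·15.1226 = 0.0819  (Lockheed)
Σw_i=1.0000  μᵀw=0.1660
σ²=wᵀΣw=λ₁·μ_p+λ₂ = 0.559012·0.166 + -0.038259 = 0.054537 ≈ 0.0545

0.0545


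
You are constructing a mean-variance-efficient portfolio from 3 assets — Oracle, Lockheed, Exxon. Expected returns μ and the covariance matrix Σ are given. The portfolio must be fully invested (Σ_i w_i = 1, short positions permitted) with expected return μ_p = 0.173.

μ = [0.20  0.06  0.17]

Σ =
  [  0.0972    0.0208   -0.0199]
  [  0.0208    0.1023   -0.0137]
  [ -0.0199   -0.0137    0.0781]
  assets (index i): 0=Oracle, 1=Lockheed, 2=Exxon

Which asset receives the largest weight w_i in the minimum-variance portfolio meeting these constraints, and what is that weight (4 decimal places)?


Exxon (0.4885)

g=Σ⁻¹μ = [2.5553  0.4564  2.9078]
h=Σ⁻¹𝟙 = [11.7933  9.7229  17.5146]
a=μᵀg=1.032772  b=𝟙ᵀg=5.919503  c=𝟙ᵀh=39.030717  D=ac−b²=5.269324
λ₁=(c·0.173−b)/D = (39.030717·0.173−5.919503)/5.269324 = 0.158049
λ₂=(a−b·0.173)/D = (1.032772−5.919503·0.173)/5.269324 = 0.001651
w* = 0.158049·g + 0.001651·h:
  w_0 = 0.158049·2.5553 + 0.001651·11.7933 = 0.4233  (Oracle)
  w_1 = 0.158049·0.4564 + 0.001651·9.7229 = 0.0882  (Lockheed)
  w_2 = 0.158049·2.9078 + 0.001651·17.5146 = 0.4885  (Exxon)
Σw_i=1.0000  μᵀw=0.1730
σ²=wᵀΣw=λ₁·μ_p+λ₂ = 0.158049·0.173 + 0.001651 = 0.028993 ≈ 0.0290


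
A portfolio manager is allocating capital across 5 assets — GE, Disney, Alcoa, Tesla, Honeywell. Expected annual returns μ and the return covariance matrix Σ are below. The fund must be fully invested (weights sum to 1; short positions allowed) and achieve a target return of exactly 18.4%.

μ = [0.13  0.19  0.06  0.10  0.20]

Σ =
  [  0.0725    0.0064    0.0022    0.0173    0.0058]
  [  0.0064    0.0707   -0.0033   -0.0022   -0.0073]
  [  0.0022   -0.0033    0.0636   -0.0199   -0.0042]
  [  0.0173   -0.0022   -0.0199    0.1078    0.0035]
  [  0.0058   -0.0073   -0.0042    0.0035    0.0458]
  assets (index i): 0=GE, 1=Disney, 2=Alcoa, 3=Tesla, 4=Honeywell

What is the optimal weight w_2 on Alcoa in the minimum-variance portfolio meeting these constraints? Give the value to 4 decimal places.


0.0356

g=Σ⁻¹μ = [0.8237  3.2265  1.7227  1.0216  4.8567]
h=Σ⁻¹𝟙 = [6.8018  17.4732  21.7098  11.7423  24.8513]
a=μᵀg=1.896978  b=𝟙ᵀg=11.651216  c=𝟙ᵀh=82.578373  D=ac−b²=20.898542
λ₁=(c·0.184−b)/D = (82.578373·0.184−11.651216)/20.898542 = 0.169543
λ₂=(a−b·0.184)/D = (1.896978−11.651216·0.184)/20.898542 = -0.011812
w* = 0.169543·g + -0.011812·h:
  w_0 = 0.169543·0.8237 + -0.011812·6.8018 = 0.0593  (GE)
  w_1 = 0.169543·3.2265 + -0.011812·17.4732 = 0.3406  (Disney)
  w_2 = 0.169543·1.7227 + -0.011812·21.7098 = 0.0356  (Alcoa)
  w_3 = 0.169543·1.0216 + -0.011812·11.7423 = 0.0345  (Tesla)
  w_4 = 0.169543·4.8567 + -0.011812·24.8513 = 0.5299  (Honeywell)
Σw_i=1.0000  μᵀw=0.1840
σ²=wᵀΣw=λ₁·μ_p+λ₂ = 0.169543·0.184 + -0.011812 = 0.019384 ≈ 0.0194


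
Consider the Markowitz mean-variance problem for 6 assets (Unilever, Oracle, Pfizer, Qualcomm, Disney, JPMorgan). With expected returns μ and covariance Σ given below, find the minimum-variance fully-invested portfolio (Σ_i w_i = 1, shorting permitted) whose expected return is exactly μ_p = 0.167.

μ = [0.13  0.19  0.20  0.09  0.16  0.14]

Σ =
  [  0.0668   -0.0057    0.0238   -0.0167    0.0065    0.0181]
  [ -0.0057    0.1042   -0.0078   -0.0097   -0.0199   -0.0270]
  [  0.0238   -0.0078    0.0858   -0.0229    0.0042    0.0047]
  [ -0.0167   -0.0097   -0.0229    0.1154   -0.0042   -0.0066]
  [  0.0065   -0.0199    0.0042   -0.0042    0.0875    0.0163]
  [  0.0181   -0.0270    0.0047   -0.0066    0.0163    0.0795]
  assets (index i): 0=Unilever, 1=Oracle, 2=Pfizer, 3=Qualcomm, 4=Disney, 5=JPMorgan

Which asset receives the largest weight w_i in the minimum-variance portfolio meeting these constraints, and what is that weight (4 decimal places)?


g=Σ⁻¹μ = [0.9559  3.2172  2.6480  1.9154  2.0405  2.2201]
h=Σ⁻¹𝟙 = [10.6590  18.7392  13.1887  15.6785  12.3145  14.5131]
a=μᵀg=2.074815  b=𝟙ᵀg=12.997081  c=𝟙ᵀh=85.093064  D=ac−b²=7.628270
λ₁=(c·0.167−b)/D = (85.093064·0.167−12.997081)/7.628270 = 0.159074
λ₂=(a−b·0.167)/D = (2.074815−12.997081·0.167)/7.628270 = -0.012545
w* = 0.159074·g + -0.012545·h:
  w_0 = 0.159074·0.9559 + -0.012545·10.6590 = 0.0183  (Unilever)
  w_1 = 0.159074·3.2172 + -0.012545·18.7392 = 0.2767  (Oracle)
  w_2 = 0.159074·2.6480 + -0.012545·13.1887 = 0.2558  (Pfizer)
  w_3 = 0.159074·1.9154 + -0.012545·15.6785 = 0.1080  (Qualcomm)
  w_4 = 0.159074·2.0405 + -0.012545·12.3145 = 0.1701  (Disney)
  w_5 = 0.159074·2.2201 + -0.012545·14.5131 = 0.1711  (JPMorgan)
Σw_i=1.0000  μᵀw=0.1670
σ²=wᵀΣw=λ₁·μ_p+λ₂ = 0.159074·0.167 + -0.012545 = 0.014020 ≈ 0.0140

Oracle (0.2767)


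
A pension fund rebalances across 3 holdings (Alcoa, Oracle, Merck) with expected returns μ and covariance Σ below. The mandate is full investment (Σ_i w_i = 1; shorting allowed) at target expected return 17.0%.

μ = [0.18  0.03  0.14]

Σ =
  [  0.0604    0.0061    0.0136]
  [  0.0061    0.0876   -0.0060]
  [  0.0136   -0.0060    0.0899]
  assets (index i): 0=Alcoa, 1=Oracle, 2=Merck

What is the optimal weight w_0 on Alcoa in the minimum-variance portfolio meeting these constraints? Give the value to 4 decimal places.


p=Σ⁻¹μ = [2.6940  0.2347  1.1654]
q=Σ⁻¹𝟙 = [13.2053  11.1721  9.8714]
a=μᵀp=0.655121  b=𝟙ᵀp=4.094112  c=𝟙ᵀq=34.248805  D=ac−b²=5.675345
λ₁=(c·0.170−b)/D = (34.248805·0.170−4.094112)/5.675345 = 0.304507
λ₂=(a−b·0.170)/D = (0.655121−4.094112·0.170)/5.675345 = -0.007203
w* = 0.304507·p + -0.007203·q:
  w_0 = 0.304507·2.6940 + -0.007203·13.2053 = 0.7252  (Alcoa)
  w_1 = 0.304507·0.2347 + -0.007203·11.1721 = -0.0090  (Oracle)
  w_2 = 0.304507·1.1654 + -0.007203·9.8714 = 0.2838  (Merck)
Σw_i=1.0000  μᵀw=0.1700
σ²=wᵀΣw=λ₁·μ_p+λ₂ = 0.304507·0.170 + -0.007203 = 0.044563 ≈ 0.0446

0.7252


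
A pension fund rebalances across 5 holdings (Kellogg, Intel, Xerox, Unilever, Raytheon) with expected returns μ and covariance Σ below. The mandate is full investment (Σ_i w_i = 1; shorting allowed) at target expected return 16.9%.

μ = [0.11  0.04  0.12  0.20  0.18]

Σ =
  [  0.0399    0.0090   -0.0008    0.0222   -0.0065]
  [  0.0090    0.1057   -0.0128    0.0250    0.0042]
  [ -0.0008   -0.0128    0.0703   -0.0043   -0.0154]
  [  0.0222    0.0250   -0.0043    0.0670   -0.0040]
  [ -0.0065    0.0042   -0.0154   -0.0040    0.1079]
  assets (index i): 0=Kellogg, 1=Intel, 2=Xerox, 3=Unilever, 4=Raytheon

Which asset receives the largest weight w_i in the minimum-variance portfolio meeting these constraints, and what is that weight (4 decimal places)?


Unilever (0.3726)

p=Σ⁻¹μ = [1.6561  -0.2305  2.3406  2.8048  2.2150]
q=Σ⁻¹𝟙 = [22.1187  7.7877  19.2163  6.7173  13.2888]
a=μᵀp=1.413485  b=𝟙ᵀp=8.785976  c=𝟙ᵀq=69.128861  D=ac−b²=20.519239
λ₁=(c·0.169−b)/D = (69.128861·0.169−8.785976)/20.519239 = 0.141175
λ₂=(a−b·0.169)/D = (1.413485−8.785976·0.169)/20.519239 = -0.003477
w* = 0.141175·p + -0.003477·q:
  w_0 = 0.141175·1.6561 + -0.003477·22.1187 = 0.1569  (Kellogg)
  w_1 = 0.141175·-0.2305 + -0.003477·7.7877 = -0.0596  (Intel)
  w_2 = 0.141175·2.3406 + -0.003477·19.2163 = 0.2636  (Xerox)
  w_3 = 0.141175·2.8048 + -0.003477·6.7173 = 0.3726  (Unilever)
  w_4 = 0.141175·2.2150 + -0.003477·13.2888 = 0.2665  (Raytheon)
Σw_i=1.0000  μᵀw=0.1690
σ²=wᵀΣw=λ₁·μ_p+λ₂ = 0.141175·0.169 + -0.003477 = 0.020382 ≈ 0.0204


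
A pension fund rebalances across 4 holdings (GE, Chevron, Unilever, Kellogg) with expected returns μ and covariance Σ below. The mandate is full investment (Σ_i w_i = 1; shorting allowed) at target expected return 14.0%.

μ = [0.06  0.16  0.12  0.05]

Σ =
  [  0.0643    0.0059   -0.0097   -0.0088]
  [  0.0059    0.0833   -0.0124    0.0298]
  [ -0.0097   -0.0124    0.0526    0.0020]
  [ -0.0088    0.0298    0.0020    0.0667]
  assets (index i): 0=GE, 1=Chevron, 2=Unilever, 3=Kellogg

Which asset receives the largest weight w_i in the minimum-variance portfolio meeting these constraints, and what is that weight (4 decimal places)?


p=Σ⁻¹μ = [1.1408  2.3889  3.0647  -0.2590]
q=Σ⁻¹𝟙 = [20.0769  9.7444  24.5337  12.5521]
a=μᵀp=0.805483  b=𝟙ᵀp=6.335372  c=𝟙ᵀq=66.907111  D=ac−b²=13.755614
λ₁=(c·0.140−b)/D = (66.907111·0.140−6.335372)/13.755614 = 0.220392
λ₂=(a−b·0.140)/D = (0.805483−6.335372·0.140)/13.755614 = -0.005923
w* = 0.220392·p + -0.005923·q:
  w_0 = 0.220392·1.1408 + -0.005923·20.0769 = 0.1325  (GE)
  w_1 = 0.220392·2.3889 + -0.005923·9.7444 = 0.4688  (Chevron)
  w_2 = 0.220392·3.0647 + -0.005923·24.5337 = 0.5301  (Unilever)
  w_3 = 0.220392·-0.2590 + -0.005923·12.5521 = -0.1314  (Kellogg)
Σw_i=1.0000  μᵀw=0.1400
σ²=wᵀΣw=λ₁·μ_p+λ₂ = 0.220392·0.140 + -0.005923 = 0.024932 ≈ 0.0249

Unilever (0.5301)


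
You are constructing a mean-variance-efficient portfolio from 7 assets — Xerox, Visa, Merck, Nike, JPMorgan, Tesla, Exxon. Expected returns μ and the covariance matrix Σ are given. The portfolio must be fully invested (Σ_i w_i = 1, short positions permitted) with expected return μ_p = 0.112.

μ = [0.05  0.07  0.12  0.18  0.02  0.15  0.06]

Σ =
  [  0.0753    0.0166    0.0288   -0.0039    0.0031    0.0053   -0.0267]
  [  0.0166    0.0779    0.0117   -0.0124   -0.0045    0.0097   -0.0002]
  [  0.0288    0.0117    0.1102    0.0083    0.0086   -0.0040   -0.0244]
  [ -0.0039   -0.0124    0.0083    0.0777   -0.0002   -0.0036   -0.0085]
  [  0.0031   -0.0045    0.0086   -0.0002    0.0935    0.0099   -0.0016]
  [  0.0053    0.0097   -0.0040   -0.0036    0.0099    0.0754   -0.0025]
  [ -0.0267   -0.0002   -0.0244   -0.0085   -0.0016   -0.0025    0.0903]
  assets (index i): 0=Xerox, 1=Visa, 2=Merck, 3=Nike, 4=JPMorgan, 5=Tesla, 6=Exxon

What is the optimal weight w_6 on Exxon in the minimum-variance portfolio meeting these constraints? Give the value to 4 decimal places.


0.1908

x=Σ⁻¹μ = [0.5880  0.7715  1.0528  2.6093  -0.0559  2.0839  1.4268]
y=Σ⁻¹𝟙 = [14.9845  10.5355  6.7423  17.2668  9.2409  11.4678  19.4566]
a=μᵀx=1.076473  b=𝟙ᵀx=8.476209  c=𝟙ᵀy=89.694567  D=ac−b²=24.707657
λ₁=(c·0.112−b)/D = (89.694567·0.112−8.476209)/24.707657 = 0.063526
λ₂=(a−b·0.112)/D = (1.076473−8.476209·0.112)/24.707657 = 0.005146
w* = 0.063526·x + 0.005146·y:
  w_0 = 0.063526·0.5880 + 0.005146·14.9845 = 0.1145  (Xerox)
  w_1 = 0.063526·0.7715 + 0.005146·10.5355 = 0.1032  (Visa)
  w_2 = 0.063526·1.0528 + 0.005146·6.7423 = 0.1016  (Merck)
  w_3 = 0.063526·2.6093 + 0.005146·17.2668 = 0.2546  (Nike)
  w_4 = 0.063526·-0.0559 + 0.005146·9.2409 = 0.0440  (JPMorgan)
  w_5 = 0.063526·2.0839 + 0.005146·11.4678 = 0.1914  (Tesla)
  w_6 = 0.063526·1.4268 + 0.005146·19.4566 = 0.1908  (Exxon)
Σw_i=1.0000  μᵀw=0.1120
σ²=wᵀΣw=λ₁·μ_p+λ₂ = 0.063526·0.112 + 0.005146 = 0.012261 ≈ 0.0123


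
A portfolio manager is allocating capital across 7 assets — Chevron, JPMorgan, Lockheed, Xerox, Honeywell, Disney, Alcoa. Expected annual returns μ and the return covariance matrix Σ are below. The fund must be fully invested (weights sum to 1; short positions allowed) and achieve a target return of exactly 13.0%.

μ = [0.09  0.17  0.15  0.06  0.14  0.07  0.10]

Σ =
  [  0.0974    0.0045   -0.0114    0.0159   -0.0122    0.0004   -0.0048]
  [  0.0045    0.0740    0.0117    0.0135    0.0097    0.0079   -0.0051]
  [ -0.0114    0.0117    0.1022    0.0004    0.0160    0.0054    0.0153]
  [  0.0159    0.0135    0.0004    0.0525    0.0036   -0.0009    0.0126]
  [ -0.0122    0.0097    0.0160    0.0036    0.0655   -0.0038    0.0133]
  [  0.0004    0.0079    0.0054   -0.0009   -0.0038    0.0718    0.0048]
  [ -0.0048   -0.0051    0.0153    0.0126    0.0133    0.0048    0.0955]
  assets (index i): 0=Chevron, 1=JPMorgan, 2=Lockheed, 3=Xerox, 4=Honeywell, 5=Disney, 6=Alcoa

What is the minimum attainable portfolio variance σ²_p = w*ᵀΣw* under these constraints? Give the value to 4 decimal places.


x=Σ⁻¹μ = [1.2044  1.8146  0.9675  0.0129  1.7428  0.7368  0.7681]
y=Σ⁻¹𝟙 = [10.7221  6.9738  6.3926  11.7512  13.5088  13.0628  6.2701]
a=μᵀx=0.935153  b=𝟙ᵀx=7.247129  c=𝟙ᵀy=68.681338  D=ac−b²=11.706659
λ₁=(c·0.130−b)/D = (68.681338·0.130−7.247129)/11.706659 = 0.143632
λ₂=(a−b·0.130)/D = (0.935153−7.247129·0.130)/11.706659 = -0.000596
w* = 0.143632·x + -0.000596·y:
  w_0 = 0.143632·1.2044 + -0.000596·10.7221 = 0.1666  (Chevron)
  w_1 = 0.143632·1.8146 + -0.000596·6.9738 = 0.2565  (JPMorgan)
  w_2 = 0.143632·0.9675 + -0.000596·6.3926 = 0.1352  (Lockheed)
  w_3 = 0.143632·0.0129 + -0.000596·11.7512 = -0.0051  (Xerox)
  w_4 = 0.143632·1.7428 + -0.000596·13.5088 = 0.2423  (Honeywell)
  w_5 = 0.143632·0.7368 + -0.000596·13.0628 = 0.0981  (Disney)
  w_6 = 0.143632·0.7681 + -0.000596·6.2701 = 0.1066  (Alcoa)
Σw_i=1.0000  μᵀw=0.1300
σ²=wᵀΣw=λ₁·μ_p+λ₂ = 0.143632·0.130 + -0.000596 = 0.018076 ≈ 0.0181

0.0181


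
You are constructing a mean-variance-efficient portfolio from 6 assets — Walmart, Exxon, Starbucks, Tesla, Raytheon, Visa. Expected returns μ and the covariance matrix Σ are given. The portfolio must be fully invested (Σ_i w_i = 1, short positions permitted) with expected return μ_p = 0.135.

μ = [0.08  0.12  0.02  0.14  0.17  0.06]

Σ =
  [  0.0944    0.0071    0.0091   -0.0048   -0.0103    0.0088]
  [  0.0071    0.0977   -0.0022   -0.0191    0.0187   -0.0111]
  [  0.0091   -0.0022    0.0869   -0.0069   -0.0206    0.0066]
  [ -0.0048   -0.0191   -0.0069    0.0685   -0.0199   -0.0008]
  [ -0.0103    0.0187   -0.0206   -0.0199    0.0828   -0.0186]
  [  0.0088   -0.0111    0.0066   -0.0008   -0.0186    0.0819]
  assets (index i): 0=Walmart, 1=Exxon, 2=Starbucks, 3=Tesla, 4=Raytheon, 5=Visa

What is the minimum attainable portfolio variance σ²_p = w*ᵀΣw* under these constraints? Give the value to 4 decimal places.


u=Σ⁻¹μ = [1.0408  1.4157  1.1236  3.6164  3.3528  1.5189]
v=Σ⁻¹𝟙 = [10.5626  12.4562  17.7290  28.2683  25.7023  17.4479]
a=μᵀu=1.443023  b=𝟙ᵀu=12.068150  c=𝟙ᵀv=112.166173  D=ac−b²=16.218153
λ₁=(c·0.135−b)/D = (112.166173·0.135−12.068150)/16.218153 = 0.189558
λ₂=(a−b·0.135)/D = (1.443023−12.068150·0.135)/16.218153 = -0.011480
w* = 0.189558·u + -0.011480·v:
  w_0 = 0.189558·1.0408 + -0.011480·10.5626 = 0.0760  (Walmart)
  w_1 = 0.189558·1.4157 + -0.011480·12.4562 = 0.1254  (Exxon)
  w_2 = 0.189558·1.1236 + -0.011480·17.7290 = 0.0095  (Starbucks)
  w_3 = 0.189558·3.6164 + -0.011480·28.2683 = 0.3610  (Tesla)
  w_4 = 0.189558·3.3528 + -0.011480·25.7023 = 0.3405  (Raytheon)
  w_5 = 0.189558·1.5189 + -0.011480·17.4479 = 0.0876  (Visa)
Σw_i=1.0000  μᵀw=0.1350
σ²=wᵀΣw=λ₁·μ_p+λ₂ = 0.189558·0.135 + -0.011480 = 0.014111 ≈ 0.0141

0.0141


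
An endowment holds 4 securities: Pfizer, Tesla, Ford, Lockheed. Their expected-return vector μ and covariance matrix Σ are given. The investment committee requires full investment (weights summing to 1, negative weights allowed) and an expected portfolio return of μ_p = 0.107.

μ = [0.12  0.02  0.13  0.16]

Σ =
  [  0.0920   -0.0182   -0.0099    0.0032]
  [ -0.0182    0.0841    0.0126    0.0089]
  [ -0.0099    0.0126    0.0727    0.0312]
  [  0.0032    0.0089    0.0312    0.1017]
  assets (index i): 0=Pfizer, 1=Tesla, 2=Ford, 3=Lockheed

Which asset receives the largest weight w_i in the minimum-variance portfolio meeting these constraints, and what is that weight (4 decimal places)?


x=Σ⁻¹μ = [1.4732  0.2209  1.5011  1.0470]
y=Σ⁻¹𝟙 = [14.4721  12.8021  11.4742  4.7370]
a=μᵀx=0.543874  b=𝟙ᵀx=4.242263  c=𝟙ᵀy=43.485432  D=ac−b²=5.653784
λ₁=(c·0.107−b)/D = (43.485432·0.107−4.242263)/5.653784 = 0.072638
λ₂=(a−b·0.107)/D = (0.543874−4.242263·0.107)/5.653784 = 0.015910
w* = 0.072638·x + 0.015910·y:
  w_0 = 0.072638·1.4732 + 0.015910·14.4721 = 0.3373  (Pfizer)
  w_1 = 0.072638·0.2209 + 0.015910·12.8021 = 0.2197  (Tesla)
  w_2 = 0.072638·1.5011 + 0.015910·11.4742 = 0.2916  (Ford)
  w_3 = 0.072638·1.0470 + 0.015910·4.7370 = 0.1514  (Lockheed)
Σw_i=1.0000  μᵀw=0.1070
σ²=wᵀΣw=λ₁·μ_p+λ₂ = 0.072638·0.107 + 0.015910 = 0.023682 ≈ 0.0237

Pfizer (0.3373)


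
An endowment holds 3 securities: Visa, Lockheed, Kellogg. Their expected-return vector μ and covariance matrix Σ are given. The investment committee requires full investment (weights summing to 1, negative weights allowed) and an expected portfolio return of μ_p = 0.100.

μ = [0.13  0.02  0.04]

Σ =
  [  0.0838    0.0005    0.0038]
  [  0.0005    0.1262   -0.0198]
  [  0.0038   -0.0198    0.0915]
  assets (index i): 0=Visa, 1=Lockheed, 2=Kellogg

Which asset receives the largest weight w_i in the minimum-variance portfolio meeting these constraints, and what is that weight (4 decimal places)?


Visa (0.6907)

g=Σ⁻¹μ = [1.5309  0.2184  0.4208]
h=Σ⁻¹𝟙 = [11.3034  9.8548  12.5920]
a=μᵀg=0.220223  b=𝟙ᵀg=2.170216  c=𝟙ᵀh=33.750172  D=ac−b²=2.722732
λ₁=(c·0.100−b)/D = (33.750172·0.100−2.170216)/2.722732 = 0.442497
λ₂=(a−b·0.100)/D = (0.220223−2.170216·0.100)/2.722732 = 0.001176
w* = 0.442497·g + 0.001176·h:
  w_0 = 0.442497·1.5309 + 0.001176·11.3034 = 0.6907  (Visa)
  w_1 = 0.442497·0.2184 + 0.001176·9.8548 = 0.1082  (Lockheed)
  w_2 = 0.442497·0.4208 + 0.001176·12.5920 = 0.2010  (Kellogg)
Σw_i=1.0000  μᵀw=0.1000
σ²=wᵀΣw=λ₁·μ_p+λ₂ = 0.442497·0.100 + 0.001176 = 0.045426 ≈ 0.0454
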